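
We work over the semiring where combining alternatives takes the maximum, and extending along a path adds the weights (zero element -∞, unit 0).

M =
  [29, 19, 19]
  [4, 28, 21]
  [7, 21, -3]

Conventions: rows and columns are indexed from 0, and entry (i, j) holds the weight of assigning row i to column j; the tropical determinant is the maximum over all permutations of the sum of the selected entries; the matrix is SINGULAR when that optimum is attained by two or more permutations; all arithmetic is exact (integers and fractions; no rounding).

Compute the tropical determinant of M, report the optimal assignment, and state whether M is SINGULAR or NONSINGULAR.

σ = (0, 1, 2): 29 + 28 + (-3) = 54
σ = (0, 2, 1): 29 + 21 + 21 = 71
σ = (1, 0, 2): 19 + 4 + (-3) = 20
σ = (1, 2, 0): 19 + 21 + 7 = 47
σ = (2, 0, 1): 19 + 4 + 21 = 44
σ = (2, 1, 0): 19 + 28 + 7 = 54
Optimal value attained by: σ = (0, 2, 1).
Answer: det⊕(M) = 71; verdict: NONSINGULAR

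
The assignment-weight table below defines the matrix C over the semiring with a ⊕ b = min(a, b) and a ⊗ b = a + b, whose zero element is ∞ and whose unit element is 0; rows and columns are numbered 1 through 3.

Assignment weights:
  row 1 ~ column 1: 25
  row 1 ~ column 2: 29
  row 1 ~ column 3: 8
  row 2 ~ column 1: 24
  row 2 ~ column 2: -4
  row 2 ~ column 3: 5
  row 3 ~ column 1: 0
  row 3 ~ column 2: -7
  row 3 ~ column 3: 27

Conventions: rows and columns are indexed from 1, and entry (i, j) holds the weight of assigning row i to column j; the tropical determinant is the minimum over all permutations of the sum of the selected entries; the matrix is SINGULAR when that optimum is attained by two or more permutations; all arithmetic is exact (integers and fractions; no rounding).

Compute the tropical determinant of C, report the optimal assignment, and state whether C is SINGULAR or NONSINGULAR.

σ = (1, 2, 3): 25 + (-4) + 27 = 48
σ = (1, 3, 2): 25 + 5 + (-7) = 23
σ = (2, 1, 3): 29 + 24 + 27 = 80
σ = (2, 3, 1): 29 + 5 + 0 = 34
σ = (3, 1, 2): 8 + 24 + (-7) = 25
σ = (3, 2, 1): 8 + (-4) + 0 = 4
Optimal value attained by: σ = (3, 2, 1).
Answer: det⊕(C) = 4; verdict: NONSINGULAR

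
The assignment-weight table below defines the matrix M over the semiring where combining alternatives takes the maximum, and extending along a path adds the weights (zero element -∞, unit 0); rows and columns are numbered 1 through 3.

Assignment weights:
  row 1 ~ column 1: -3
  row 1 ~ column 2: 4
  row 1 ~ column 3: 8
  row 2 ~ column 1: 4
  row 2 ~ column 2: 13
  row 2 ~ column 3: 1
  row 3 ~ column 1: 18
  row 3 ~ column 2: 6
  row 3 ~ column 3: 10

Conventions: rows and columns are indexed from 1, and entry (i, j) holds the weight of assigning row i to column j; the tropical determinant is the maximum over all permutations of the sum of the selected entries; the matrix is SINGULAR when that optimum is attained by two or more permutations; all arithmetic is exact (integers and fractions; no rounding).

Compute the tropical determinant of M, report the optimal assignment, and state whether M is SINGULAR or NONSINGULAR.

σ = (1, 2, 3): (-3) + 13 + 10 = 20
σ = (1, 3, 2): (-3) + 1 + 6 = 4
σ = (2, 1, 3): 4 + 4 + 10 = 18
σ = (2, 3, 1): 4 + 1 + 18 = 23
σ = (3, 1, 2): 8 + 4 + 6 = 18
σ = (3, 2, 1): 8 + 13 + 18 = 39
Optimal value attained by: σ = (3, 2, 1).
Answer: det⊕(M) = 39; verdict: NONSINGULAR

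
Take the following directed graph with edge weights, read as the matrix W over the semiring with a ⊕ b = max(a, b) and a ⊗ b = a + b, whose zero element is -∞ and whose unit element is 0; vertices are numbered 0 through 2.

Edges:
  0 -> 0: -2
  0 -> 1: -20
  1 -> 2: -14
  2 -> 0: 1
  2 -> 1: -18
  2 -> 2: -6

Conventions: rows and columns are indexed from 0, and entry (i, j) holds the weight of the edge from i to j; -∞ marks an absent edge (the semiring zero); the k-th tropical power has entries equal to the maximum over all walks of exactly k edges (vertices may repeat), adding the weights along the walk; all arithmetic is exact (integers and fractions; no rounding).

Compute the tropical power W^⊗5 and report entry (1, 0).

W^⊗2:
  [-4, -22, -34]
  [-13, -32, -20]
  [-1, -19, -12]
W^⊗3:
  [-6, -24, -36]
  [-15, -33, -26]
  [-3, -21, -18]
W^⊗4:
  [-8, -26, -38]
  [-17, -35, -32]
  [-5, -23, -24]
W^⊗5:
  [-10, -28, -40]
  [-19, -37, -38]
  [-7, -25, -30]
Key observation: the optimum is the walk 1->2->0->0->0->0, with weight (-14) + 1 + (-2) + (-2) + (-2) = -19.
Optimal value attained by: walk 1->2->0->0->0->0.
Answer: (W^⊗5)[1][0] = -19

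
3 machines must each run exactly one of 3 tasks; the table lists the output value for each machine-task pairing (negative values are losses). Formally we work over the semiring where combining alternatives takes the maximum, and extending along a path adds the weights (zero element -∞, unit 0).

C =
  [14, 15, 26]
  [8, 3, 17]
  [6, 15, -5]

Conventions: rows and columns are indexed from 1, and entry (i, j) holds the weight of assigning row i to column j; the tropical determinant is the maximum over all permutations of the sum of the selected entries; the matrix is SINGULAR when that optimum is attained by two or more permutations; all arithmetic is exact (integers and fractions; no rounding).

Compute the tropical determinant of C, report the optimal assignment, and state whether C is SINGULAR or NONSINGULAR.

σ = (1, 2, 3): 14 + 3 + (-5) = 12
σ = (1, 3, 2): 14 + 17 + 15 = 46
σ = (2, 1, 3): 15 + 8 + (-5) = 18
σ = (2, 3, 1): 15 + 17 + 6 = 38
σ = (3, 1, 2): 26 + 8 + 15 = 49
σ = (3, 2, 1): 26 + 3 + 6 = 35
Optimal value attained by: σ = (3, 1, 2).
Answer: det⊕(C) = 49; verdict: NONSINGULAR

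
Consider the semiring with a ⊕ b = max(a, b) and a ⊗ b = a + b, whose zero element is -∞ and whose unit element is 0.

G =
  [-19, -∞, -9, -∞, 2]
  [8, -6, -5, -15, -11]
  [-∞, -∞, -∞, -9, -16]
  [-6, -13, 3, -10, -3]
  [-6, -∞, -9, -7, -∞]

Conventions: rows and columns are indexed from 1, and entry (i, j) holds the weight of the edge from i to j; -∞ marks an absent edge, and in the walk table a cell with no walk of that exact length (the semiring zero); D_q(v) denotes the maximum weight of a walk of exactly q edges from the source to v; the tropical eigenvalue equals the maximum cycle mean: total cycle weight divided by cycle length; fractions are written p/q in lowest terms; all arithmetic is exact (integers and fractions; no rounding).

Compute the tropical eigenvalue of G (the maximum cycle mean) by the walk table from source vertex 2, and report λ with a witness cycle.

q=0: [-∞, 0, -∞, -∞, -∞]
q=1: [8, -6, -5, -15, -11]
q=2: [2, -12, -1, -14, 10]
q=3: [4, -18, 1, 3, 4]
q=4: [-2, -10, 6, -3, 6]
q=5: [0, -16, 0, -1, 0]
Optimal cycle mean attained by: cycle 1->5->1, total 2 + (-6), length 2.
Answer: λ = -2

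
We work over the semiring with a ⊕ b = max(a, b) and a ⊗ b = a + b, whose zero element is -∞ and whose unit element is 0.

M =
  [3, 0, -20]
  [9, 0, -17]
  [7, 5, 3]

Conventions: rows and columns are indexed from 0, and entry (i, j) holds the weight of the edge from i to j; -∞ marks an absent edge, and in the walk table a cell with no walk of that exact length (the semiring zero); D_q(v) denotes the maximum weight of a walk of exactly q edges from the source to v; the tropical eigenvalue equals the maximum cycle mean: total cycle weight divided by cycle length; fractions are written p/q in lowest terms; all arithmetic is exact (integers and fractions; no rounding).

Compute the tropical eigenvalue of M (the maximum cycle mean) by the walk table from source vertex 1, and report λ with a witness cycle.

q=0: [-∞, 0, -∞]
q=1: [9, 0, -17]
q=2: [12, 9, -11]
q=3: [18, 12, -8]
Optimal cycle mean attained by: cycle 0->1->0, total 0 + 9, length 2.
Answer: λ = 9/2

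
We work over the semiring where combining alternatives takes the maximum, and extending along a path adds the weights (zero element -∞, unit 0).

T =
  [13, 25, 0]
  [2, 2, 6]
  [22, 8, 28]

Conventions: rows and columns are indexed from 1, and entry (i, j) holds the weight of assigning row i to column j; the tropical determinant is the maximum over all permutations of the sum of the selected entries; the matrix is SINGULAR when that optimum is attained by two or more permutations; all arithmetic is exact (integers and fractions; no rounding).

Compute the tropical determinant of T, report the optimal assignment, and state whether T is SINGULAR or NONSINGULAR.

σ = (1, 2, 3): 13 + 2 + 28 = 43
σ = (1, 3, 2): 13 + 6 + 8 = 27
σ = (2, 1, 3): 25 + 2 + 28 = 55
σ = (2, 3, 1): 25 + 6 + 22 = 53
σ = (3, 1, 2): 0 + 2 + 8 = 10
σ = (3, 2, 1): 0 + 2 + 22 = 24
Optimal value attained by: σ = (2, 1, 3).
Answer: det⊕(T) = 55; verdict: NONSINGULAR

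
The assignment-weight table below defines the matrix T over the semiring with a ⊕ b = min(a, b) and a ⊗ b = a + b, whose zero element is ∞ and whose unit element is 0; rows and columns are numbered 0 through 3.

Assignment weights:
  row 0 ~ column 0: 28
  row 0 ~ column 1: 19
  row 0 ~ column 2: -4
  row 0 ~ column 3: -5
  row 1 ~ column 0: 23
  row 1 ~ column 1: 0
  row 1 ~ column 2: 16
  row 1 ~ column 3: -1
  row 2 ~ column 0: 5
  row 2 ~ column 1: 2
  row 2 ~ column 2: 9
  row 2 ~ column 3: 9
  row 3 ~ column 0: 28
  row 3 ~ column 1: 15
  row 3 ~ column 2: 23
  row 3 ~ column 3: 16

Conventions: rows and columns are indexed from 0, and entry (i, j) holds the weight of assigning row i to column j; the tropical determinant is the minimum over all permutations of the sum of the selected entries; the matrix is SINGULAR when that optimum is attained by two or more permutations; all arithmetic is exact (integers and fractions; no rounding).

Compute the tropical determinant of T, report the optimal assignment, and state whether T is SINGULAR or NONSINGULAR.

σ = (0, 1, 2, 3): 28 + 0 + 9 + 16 = 53
σ = (0, 1, 3, 2): 28 + 0 + 9 + 23 = 60
σ = (0, 2, 1, 3): 28 + 16 + 2 + 16 = 62
σ = (0, 2, 3, 1): 28 + 16 + 9 + 15 = 68
σ = (0, 3, 1, 2): 28 + (-1) + 2 + 23 = 52
σ = (0, 3, 2, 1): 28 + (-1) + 9 + 15 = 51
σ = (1, 0, 2, 3): 19 + 23 + 9 + 16 = 67
σ = (1, 0, 3, 2): 19 + 23 + 9 + 23 = 74
σ = (1, 2, 0, 3): 19 + 16 + 5 + 16 = 56
σ = (1, 2, 3, 0): 19 + 16 + 9 + 28 = 72
σ = (1, 3, 0, 2): 19 + (-1) + 5 + 23 = 46
σ = (1, 3, 2, 0): 19 + (-1) + 9 + 28 = 55
σ = (2, 0, 1, 3): (-4) + 23 + 2 + 16 = 37
σ = (2, 0, 3, 1): (-4) + 23 + 9 + 15 = 43
σ = (2, 1, 0, 3): (-4) + 0 + 5 + 16 = 17
σ = (2, 1, 3, 0): (-4) + 0 + 9 + 28 = 33
σ = (2, 3, 0, 1): (-4) + (-1) + 5 + 15 = 15
σ = (2, 3, 1, 0): (-4) + (-1) + 2 + 28 = 25
σ = (3, 0, 1, 2): (-5) + 23 + 2 + 23 = 43
σ = (3, 0, 2, 1): (-5) + 23 + 9 + 15 = 42
σ = (3, 1, 0, 2): (-5) + 0 + 5 + 23 = 23
σ = (3, 1, 2, 0): (-5) + 0 + 9 + 28 = 32
σ = (3, 2, 0, 1): (-5) + 16 + 5 + 15 = 31
σ = (3, 2, 1, 0): (-5) + 16 + 2 + 28 = 41
Optimal value attained by: σ = (2, 3, 0, 1).
Answer: det⊕(T) = 15; verdict: NONSINGULAR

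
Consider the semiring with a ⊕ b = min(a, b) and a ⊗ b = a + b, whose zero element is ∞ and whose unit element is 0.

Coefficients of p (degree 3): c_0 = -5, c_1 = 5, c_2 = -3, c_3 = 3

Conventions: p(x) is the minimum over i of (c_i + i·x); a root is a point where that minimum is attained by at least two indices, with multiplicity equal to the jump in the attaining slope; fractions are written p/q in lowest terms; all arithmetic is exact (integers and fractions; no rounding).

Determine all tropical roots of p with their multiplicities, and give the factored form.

hull edge (i=0, c=-5) to (i=2, c=-3): slope 1, span 2
hull edge (i=2, c=-3) to (i=3, c=3): slope 6, span 1
Factored form: p(x) = 3 ⊗ (x ⊕ (-6)) ⊗ (x ⊕ (-1)) ⊗ (x ⊕ (-1))
Answer: roots = -6 (mult 1), -1 (mult 2)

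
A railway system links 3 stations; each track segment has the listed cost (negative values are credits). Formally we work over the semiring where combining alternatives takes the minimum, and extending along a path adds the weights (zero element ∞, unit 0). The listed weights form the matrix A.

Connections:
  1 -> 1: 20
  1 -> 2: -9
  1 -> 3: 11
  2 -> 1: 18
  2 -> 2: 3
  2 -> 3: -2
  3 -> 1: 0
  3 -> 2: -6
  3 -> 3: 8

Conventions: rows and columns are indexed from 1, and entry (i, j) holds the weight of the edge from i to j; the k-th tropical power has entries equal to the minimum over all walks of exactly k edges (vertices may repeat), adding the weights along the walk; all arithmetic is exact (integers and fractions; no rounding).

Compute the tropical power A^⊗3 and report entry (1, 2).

A^⊗2:
  [9, -6, -11]
  [-2, -8, 1]
  [8, -9, -8]
A^⊗3:
  [-11, -17, -8]
  [1, -11, -10]
  [-8, -14, -11]
Key observation: the optimum is the walk 1->2->3->2, with weight (-9) + (-2) + (-6) = -17.
Optimal value attained by: walk 1->2->3->2.
Answer: (A^⊗3)[1][2] = -17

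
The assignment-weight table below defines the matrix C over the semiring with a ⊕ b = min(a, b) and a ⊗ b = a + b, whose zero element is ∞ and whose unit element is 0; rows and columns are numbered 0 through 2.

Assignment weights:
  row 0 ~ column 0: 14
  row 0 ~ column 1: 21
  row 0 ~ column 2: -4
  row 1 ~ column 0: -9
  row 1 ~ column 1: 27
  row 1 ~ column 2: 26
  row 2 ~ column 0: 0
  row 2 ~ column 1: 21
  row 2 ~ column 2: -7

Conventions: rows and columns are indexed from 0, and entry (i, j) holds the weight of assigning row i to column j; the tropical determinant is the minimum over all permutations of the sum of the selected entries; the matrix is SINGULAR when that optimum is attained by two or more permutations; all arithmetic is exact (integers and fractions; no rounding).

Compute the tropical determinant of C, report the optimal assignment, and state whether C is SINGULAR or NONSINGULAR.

σ = (0, 1, 2): 14 + 27 + (-7) = 34
σ = (0, 2, 1): 14 + 26 + 21 = 61
σ = (1, 0, 2): 21 + (-9) + (-7) = 5
σ = (1, 2, 0): 21 + 26 + 0 = 47
σ = (2, 0, 1): (-4) + (-9) + 21 = 8
σ = (2, 1, 0): (-4) + 27 + 0 = 23
Optimal value attained by: σ = (1, 0, 2).
Answer: det⊕(C) = 5; verdict: NONSINGULAR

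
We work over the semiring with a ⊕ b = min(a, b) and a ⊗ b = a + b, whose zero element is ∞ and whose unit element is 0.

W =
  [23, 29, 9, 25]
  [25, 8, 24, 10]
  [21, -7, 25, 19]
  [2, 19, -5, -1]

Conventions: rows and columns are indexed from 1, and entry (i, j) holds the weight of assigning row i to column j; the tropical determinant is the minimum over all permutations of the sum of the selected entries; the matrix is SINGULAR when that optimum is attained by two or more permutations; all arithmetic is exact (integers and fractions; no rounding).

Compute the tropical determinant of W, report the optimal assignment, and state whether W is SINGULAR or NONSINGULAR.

σ = (1, 2, 3, 4): 23 + 8 + 25 + (-1) = 55
σ = (1, 2, 4, 3): 23 + 8 + 19 + (-5) = 45
σ = (1, 3, 2, 4): 23 + 24 + (-7) + (-1) = 39
σ = (1, 3, 4, 2): 23 + 24 + 19 + 19 = 85
σ = (1, 4, 2, 3): 23 + 10 + (-7) + (-5) = 21
σ = (1, 4, 3, 2): 23 + 10 + 25 + 19 = 77
σ = (2, 1, 3, 4): 29 + 25 + 25 + (-1) = 78
σ = (2, 1, 4, 3): 29 + 25 + 19 + (-5) = 68
σ = (2, 3, 1, 4): 29 + 24 + 21 + (-1) = 73
σ = (2, 3, 4, 1): 29 + 24 + 19 + 2 = 74
σ = (2, 4, 1, 3): 29 + 10 + 21 + (-5) = 55
σ = (2, 4, 3, 1): 29 + 10 + 25 + 2 = 66
σ = (3, 1, 2, 4): 9 + 25 + (-7) + (-1) = 26
σ = (3, 1, 4, 2): 9 + 25 + 19 + 19 = 72
σ = (3, 2, 1, 4): 9 + 8 + 21 + (-1) = 37
σ = (3, 2, 4, 1): 9 + 8 + 19 + 2 = 38
σ = (3, 4, 1, 2): 9 + 10 + 21 + 19 = 59
σ = (3, 4, 2, 1): 9 + 10 + (-7) + 2 = 14
σ = (4, 1, 2, 3): 25 + 25 + (-7) + (-5) = 38
σ = (4, 1, 3, 2): 25 + 25 + 25 + 19 = 94
σ = (4, 2, 1, 3): 25 + 8 + 21 + (-5) = 49
σ = (4, 2, 3, 1): 25 + 8 + 25 + 2 = 60
σ = (4, 3, 1, 2): 25 + 24 + 21 + 19 = 89
σ = (4, 3, 2, 1): 25 + 24 + (-7) + 2 = 44
Optimal value attained by: σ = (3, 4, 2, 1).
Answer: det⊕(W) = 14; verdict: NONSINGULAR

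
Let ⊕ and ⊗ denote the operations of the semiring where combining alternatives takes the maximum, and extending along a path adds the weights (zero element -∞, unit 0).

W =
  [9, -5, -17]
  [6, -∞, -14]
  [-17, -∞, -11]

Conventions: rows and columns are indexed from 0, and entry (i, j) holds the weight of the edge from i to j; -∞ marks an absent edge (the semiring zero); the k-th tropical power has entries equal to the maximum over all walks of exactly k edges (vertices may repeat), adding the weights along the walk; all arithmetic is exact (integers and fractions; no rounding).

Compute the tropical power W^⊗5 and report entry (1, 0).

W^⊗2:
  [18, 4, -8]
  [15, 1, -11]
  [-8, -22, -22]
W^⊗3:
  [27, 13, 1]
  [24, 10, -2]
  [1, -13, -25]
W^⊗4:
  [36, 22, 10]
  [33, 19, 7]
  [10, -4, -16]
W^⊗5:
  [45, 31, 19]
  [42, 28, 16]
  [19, 5, -7]
Key observation: the optimum is the walk 1->0->0->0->0->0, with weight 6 + 9 + 9 + 9 + 9 = 42.
Optimal value attained by: walk 1->0->0->0->0->0.
Answer: (W^⊗5)[1][0] = 42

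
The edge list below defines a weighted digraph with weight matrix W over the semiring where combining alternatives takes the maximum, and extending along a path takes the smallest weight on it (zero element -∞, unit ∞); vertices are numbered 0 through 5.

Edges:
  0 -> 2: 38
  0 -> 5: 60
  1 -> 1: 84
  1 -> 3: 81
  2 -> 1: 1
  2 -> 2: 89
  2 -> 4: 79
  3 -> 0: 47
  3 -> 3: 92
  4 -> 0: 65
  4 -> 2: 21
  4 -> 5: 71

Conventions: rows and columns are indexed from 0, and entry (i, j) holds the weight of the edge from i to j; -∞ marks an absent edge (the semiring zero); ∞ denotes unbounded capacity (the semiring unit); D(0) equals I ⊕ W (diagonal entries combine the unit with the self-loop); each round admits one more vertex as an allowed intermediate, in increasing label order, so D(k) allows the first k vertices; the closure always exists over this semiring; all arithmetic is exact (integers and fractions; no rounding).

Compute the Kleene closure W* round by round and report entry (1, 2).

D(0):
  [∞, -∞, 38, -∞, -∞, 60]
  [-∞, ∞, -∞, 81, -∞, -∞]
  [-∞, 1, ∞, -∞, 79, -∞]
  [47, -∞, -∞, ∞, -∞, -∞]
  [65, -∞, 21, -∞, ∞, 71]
  [-∞, -∞, -∞, -∞, -∞, ∞]
D(1):
  [∞, -∞, 38, -∞, -∞, 60]
  [-∞, ∞, -∞, 81, -∞, -∞]
  [-∞, 1, ∞, -∞, 79, -∞]
  [47, -∞, 38, ∞, -∞, 47]
  [65, -∞, 38, -∞, ∞, 71]
  [-∞, -∞, -∞, -∞, -∞, ∞]
D(2):
  [∞, -∞, 38, -∞, -∞, 60]
  [-∞, ∞, -∞, 81, -∞, -∞]
  [-∞, 1, ∞, 1, 79, -∞]
  [47, -∞, 38, ∞, -∞, 47]
  [65, -∞, 38, -∞, ∞, 71]
  [-∞, -∞, -∞, -∞, -∞, ∞]
D(3):
  [∞, 1, 38, 1, 38, 60]
  [-∞, ∞, -∞, 81, -∞, -∞]
  [-∞, 1, ∞, 1, 79, -∞]
  [47, 1, 38, ∞, 38, 47]
  [65, 1, 38, 1, ∞, 71]
  [-∞, -∞, -∞, -∞, -∞, ∞]
D(4):
  [∞, 1, 38, 1, 38, 60]
  [47, ∞, 38, 81, 38, 47]
  [1, 1, ∞, 1, 79, 1]
  [47, 1, 38, ∞, 38, 47]
  [65, 1, 38, 1, ∞, 71]
  [-∞, -∞, -∞, -∞, -∞, ∞]
D(5):
  [∞, 1, 38, 1, 38, 60]
  [47, ∞, 38, 81, 38, 47]
  [65, 1, ∞, 1, 79, 71]
  [47, 1, 38, ∞, 38, 47]
  [65, 1, 38, 1, ∞, 71]
  [-∞, -∞, -∞, -∞, -∞, ∞]
D(6):
  [∞, 1, 38, 1, 38, 60]
  [47, ∞, 38, 81, 38, 47]
  [65, 1, ∞, 1, 79, 71]
  [47, 1, 38, ∞, 38, 47]
  [65, 1, 38, 1, ∞, 71]
  [-∞, -∞, -∞, -∞, -∞, ∞]
Answer: W*[1][2] = 38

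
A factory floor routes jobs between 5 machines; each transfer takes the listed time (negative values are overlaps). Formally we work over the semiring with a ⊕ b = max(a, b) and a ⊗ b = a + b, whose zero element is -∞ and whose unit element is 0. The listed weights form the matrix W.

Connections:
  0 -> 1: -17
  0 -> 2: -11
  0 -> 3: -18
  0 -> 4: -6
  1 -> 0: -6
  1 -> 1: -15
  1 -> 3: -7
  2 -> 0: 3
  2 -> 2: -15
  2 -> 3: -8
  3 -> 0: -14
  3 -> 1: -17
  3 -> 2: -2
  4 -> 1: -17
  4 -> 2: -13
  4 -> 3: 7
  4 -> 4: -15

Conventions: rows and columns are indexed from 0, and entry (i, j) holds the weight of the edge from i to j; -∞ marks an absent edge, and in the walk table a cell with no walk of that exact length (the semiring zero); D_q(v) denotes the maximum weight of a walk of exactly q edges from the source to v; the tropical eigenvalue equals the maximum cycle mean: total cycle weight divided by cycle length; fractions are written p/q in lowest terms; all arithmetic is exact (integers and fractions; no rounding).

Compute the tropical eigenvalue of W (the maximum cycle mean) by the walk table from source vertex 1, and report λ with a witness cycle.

q=0: [-∞, 0, -∞, -∞, -∞]
q=1: [-6, -15, -∞, -7, -∞]
q=2: [-21, -23, -9, -22, -12]
q=3: [-6, -29, -24, -5, -27]
q=4: [-19, -22, -7, -20, -12]
q=5: [-4, -29, -22, -5, -25]
Optimal cycle mean attained by: cycle 0->4->3->2->0, total (-6) + 7 + (-2) + 3, length 4.
Answer: λ = 1/2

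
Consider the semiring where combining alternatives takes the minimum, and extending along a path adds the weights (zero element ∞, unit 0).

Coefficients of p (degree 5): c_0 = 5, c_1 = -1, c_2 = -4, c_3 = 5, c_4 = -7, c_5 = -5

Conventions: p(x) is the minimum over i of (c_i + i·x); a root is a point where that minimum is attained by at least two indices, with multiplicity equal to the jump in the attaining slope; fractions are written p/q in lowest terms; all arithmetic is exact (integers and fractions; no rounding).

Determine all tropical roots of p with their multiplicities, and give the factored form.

hull edge (i=0, c=5) to (i=1, c=-1): slope -6, span 1
hull edge (i=1, c=-1) to (i=2, c=-4): slope -3, span 1
hull edge (i=2, c=-4) to (i=4, c=-7): slope -3/2, span 2
hull edge (i=4, c=-7) to (i=5, c=-5): slope 2, span 1
Factored form: p(x) = -5 ⊗ (x ⊕ (-2)) ⊗ (x ⊕ 3/2) ⊗ (x ⊕ 3/2) ⊗ (x ⊕ 3) ⊗ (x ⊕ 6)
Answer: roots = -2 (mult 1), 3/2 (mult 2), 3 (mult 1), 6 (mult 1)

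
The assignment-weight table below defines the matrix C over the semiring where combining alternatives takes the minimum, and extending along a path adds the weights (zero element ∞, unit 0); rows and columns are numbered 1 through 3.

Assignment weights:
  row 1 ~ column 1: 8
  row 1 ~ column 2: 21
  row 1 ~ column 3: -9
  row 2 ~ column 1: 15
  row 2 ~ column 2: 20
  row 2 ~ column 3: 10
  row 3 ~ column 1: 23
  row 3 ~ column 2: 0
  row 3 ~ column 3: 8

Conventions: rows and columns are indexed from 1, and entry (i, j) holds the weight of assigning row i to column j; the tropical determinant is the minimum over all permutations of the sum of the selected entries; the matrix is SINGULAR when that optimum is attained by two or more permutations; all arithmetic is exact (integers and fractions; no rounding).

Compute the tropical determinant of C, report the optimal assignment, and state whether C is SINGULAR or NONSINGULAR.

σ = (1, 2, 3): 8 + 20 + 8 = 36
σ = (1, 3, 2): 8 + 10 + 0 = 18
σ = (2, 1, 3): 21 + 15 + 8 = 44
σ = (2, 3, 1): 21 + 10 + 23 = 54
σ = (3, 1, 2): (-9) + 15 + 0 = 6
σ = (3, 2, 1): (-9) + 20 + 23 = 34
Optimal value attained by: σ = (3, 1, 2).
Answer: det⊕(C) = 6; verdict: NONSINGULAR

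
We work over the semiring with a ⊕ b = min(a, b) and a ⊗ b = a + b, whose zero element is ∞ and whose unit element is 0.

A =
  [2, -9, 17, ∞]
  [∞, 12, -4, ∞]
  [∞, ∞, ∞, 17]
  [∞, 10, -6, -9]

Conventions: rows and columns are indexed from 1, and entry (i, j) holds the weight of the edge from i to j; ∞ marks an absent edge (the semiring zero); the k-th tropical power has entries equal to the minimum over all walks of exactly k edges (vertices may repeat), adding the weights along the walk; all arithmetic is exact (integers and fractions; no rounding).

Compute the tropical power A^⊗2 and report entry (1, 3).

A^⊗2:
  [4, -7, -13, 34]
  [∞, 24, 8, 13]
  [∞, 27, 11, 8]
  [∞, 1, -15, -18]
Key observation: the optimum is the walk 1->2->3, with weight (-9) + (-4) = -13.
Optimal value attained by: walk 1->2->3.
Answer: (A^⊗2)[1][3] = -13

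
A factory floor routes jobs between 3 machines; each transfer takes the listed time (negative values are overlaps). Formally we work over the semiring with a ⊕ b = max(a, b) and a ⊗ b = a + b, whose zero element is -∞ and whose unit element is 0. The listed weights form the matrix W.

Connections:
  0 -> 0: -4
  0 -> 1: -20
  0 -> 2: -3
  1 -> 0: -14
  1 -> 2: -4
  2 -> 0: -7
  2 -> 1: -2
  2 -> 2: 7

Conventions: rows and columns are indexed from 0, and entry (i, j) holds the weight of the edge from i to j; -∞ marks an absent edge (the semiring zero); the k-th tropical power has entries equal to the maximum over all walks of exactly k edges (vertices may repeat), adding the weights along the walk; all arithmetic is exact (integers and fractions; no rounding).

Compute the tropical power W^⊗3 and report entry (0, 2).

W^⊗2:
  [-8, -5, 4]
  [-11, -6, 3]
  [0, 5, 14]
W^⊗3:
  [-3, 2, 11]
  [-4, 1, 10]
  [7, 12, 21]
Key observation: the optimum is the walk 0->2->2->2, with weight (-3) + 7 + 7 = 11.
Optimal value attained by: walk 0->2->2->2.
Answer: (W^⊗3)[0][2] = 11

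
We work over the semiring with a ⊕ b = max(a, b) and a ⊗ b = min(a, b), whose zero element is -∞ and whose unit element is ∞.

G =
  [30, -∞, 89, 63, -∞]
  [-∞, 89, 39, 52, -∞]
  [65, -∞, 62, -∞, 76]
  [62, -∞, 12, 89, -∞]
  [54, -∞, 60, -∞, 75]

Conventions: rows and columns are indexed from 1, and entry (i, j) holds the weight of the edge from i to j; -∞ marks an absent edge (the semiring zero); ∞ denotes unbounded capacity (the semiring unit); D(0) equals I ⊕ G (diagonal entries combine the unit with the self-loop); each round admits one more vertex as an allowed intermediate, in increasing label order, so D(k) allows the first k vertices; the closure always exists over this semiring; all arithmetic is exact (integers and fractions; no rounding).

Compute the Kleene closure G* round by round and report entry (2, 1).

D(0):
  [∞, -∞, 89, 63, -∞]
  [-∞, ∞, 39, 52, -∞]
  [65, -∞, ∞, -∞, 76]
  [62, -∞, 12, ∞, -∞]
  [54, -∞, 60, -∞, ∞]
D(1):
  [∞, -∞, 89, 63, -∞]
  [-∞, ∞, 39, 52, -∞]
  [65, -∞, ∞, 63, 76]
  [62, -∞, 62, ∞, -∞]
  [54, -∞, 60, 54, ∞]
D(2):
  [∞, -∞, 89, 63, -∞]
  [-∞, ∞, 39, 52, -∞]
  [65, -∞, ∞, 63, 76]
  [62, -∞, 62, ∞, -∞]
  [54, -∞, 60, 54, ∞]
D(3):
  [∞, -∞, 89, 63, 76]
  [39, ∞, 39, 52, 39]
  [65, -∞, ∞, 63, 76]
  [62, -∞, 62, ∞, 62]
  [60, -∞, 60, 60, ∞]
D(4):
  [∞, -∞, 89, 63, 76]
  [52, ∞, 52, 52, 52]
  [65, -∞, ∞, 63, 76]
  [62, -∞, 62, ∞, 62]
  [60, -∞, 60, 60, ∞]
D(5):
  [∞, -∞, 89, 63, 76]
  [52, ∞, 52, 52, 52]
  [65, -∞, ∞, 63, 76]
  [62, -∞, 62, ∞, 62]
  [60, -∞, 60, 60, ∞]
Answer: G*[2][1] = 52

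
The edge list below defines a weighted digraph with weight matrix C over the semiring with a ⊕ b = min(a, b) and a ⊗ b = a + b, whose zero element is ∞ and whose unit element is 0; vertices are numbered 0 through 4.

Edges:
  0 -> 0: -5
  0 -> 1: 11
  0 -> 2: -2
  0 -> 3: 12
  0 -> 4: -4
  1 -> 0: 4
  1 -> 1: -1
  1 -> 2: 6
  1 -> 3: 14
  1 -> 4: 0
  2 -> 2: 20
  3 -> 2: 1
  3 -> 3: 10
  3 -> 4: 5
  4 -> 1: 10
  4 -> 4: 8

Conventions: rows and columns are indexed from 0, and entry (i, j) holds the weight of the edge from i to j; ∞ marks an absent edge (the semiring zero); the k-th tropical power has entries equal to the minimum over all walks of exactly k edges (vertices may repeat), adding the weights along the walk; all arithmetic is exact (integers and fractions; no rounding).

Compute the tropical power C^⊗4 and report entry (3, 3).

C^⊗2:
  [-10, 6, -7, 7, -9]
  [-1, -2, 2, 13, -1]
  [∞, ∞, 40, ∞, ∞]
  [∞, 15, 11, 20, 13]
  [14, 9, 16, 24, 10]
C^⊗3:
  [-15, 1, -12, 2, -14]
  [-6, -3, -3, 11, -5]
  [∞, ∞, 60, ∞, ∞]
  [19, 14, 21, 29, 15]
  [9, 8, 12, 23, 9]
C^⊗4:
  [-20, -4, -17, -3, -19]
  [-11, -4, -8, 6, -10]
  [∞, ∞, 80, ∞, ∞]
  [14, 13, 17, 28, 14]
  [4, 7, 7, 21, 5]
Key observation: the optimum is the walk 3->4->1->1->3, with weight 5 + 10 + (-1) + 14 = 28.
Optimal value attained by: walk 3->4->1->1->3.
Answer: (C^⊗4)[3][3] = 28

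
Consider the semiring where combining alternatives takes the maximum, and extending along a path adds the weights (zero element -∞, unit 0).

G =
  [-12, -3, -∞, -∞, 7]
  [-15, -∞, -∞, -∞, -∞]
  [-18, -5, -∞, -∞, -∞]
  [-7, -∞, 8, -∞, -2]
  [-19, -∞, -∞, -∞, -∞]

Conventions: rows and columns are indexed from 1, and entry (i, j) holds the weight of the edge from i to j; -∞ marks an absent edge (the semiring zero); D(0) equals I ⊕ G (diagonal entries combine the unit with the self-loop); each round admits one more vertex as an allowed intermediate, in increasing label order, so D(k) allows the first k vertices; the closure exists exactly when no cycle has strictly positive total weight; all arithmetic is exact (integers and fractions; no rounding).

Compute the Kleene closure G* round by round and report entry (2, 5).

D(0):
  [0, -3, -∞, -∞, 7]
  [-15, 0, -∞, -∞, -∞]
  [-18, -5, 0, -∞, -∞]
  [-7, -∞, 8, 0, -2]
  [-19, -∞, -∞, -∞, 0]
D(1):
  [0, -3, -∞, -∞, 7]
  [-15, 0, -∞, -∞, -8]
  [-18, -5, 0, -∞, -11]
  [-7, -10, 8, 0, 0]
  [-19, -22, -∞, -∞, 0]
D(2):
  [0, -3, -∞, -∞, 7]
  [-15, 0, -∞, -∞, -8]
  [-18, -5, 0, -∞, -11]
  [-7, -10, 8, 0, 0]
  [-19, -22, -∞, -∞, 0]
D(3):
  [0, -3, -∞, -∞, 7]
  [-15, 0, -∞, -∞, -8]
  [-18, -5, 0, -∞, -11]
  [-7, 3, 8, 0, 0]
  [-19, -22, -∞, -∞, 0]
D(4):
  [0, -3, -∞, -∞, 7]
  [-15, 0, -∞, -∞, -8]
  [-18, -5, 0, -∞, -11]
  [-7, 3, 8, 0, 0]
  [-19, -22, -∞, -∞, 0]
D(5):
  [0, -3, -∞, -∞, 7]
  [-15, 0, -∞, -∞, -8]
  [-18, -5, 0, -∞, -11]
  [-7, 3, 8, 0, 0]
  [-19, -22, -∞, -∞, 0]
Answer: G*[2][5] = -8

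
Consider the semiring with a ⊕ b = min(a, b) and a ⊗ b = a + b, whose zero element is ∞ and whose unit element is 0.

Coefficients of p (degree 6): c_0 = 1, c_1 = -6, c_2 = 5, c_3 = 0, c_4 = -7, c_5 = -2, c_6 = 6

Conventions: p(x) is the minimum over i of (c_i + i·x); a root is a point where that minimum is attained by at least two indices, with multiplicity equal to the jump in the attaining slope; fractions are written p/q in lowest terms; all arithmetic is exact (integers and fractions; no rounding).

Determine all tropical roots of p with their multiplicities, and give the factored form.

hull edge (i=0, c=1) to (i=1, c=-6): slope -7, span 1
hull edge (i=1, c=-6) to (i=4, c=-7): slope -1/3, span 3
hull edge (i=4, c=-7) to (i=5, c=-2): slope 5, span 1
hull edge (i=5, c=-2) to (i=6, c=6): slope 8, span 1
Factored form: p(x) = 6 ⊗ (x ⊕ (-8)) ⊗ (x ⊕ (-5)) ⊗ (x ⊕ 1/3) ⊗ (x ⊕ 1/3) ⊗ (x ⊕ 1/3) ⊗ (x ⊕ 7)
Answer: roots = -8 (mult 1), -5 (mult 1), 1/3 (mult 3), 7 (mult 1)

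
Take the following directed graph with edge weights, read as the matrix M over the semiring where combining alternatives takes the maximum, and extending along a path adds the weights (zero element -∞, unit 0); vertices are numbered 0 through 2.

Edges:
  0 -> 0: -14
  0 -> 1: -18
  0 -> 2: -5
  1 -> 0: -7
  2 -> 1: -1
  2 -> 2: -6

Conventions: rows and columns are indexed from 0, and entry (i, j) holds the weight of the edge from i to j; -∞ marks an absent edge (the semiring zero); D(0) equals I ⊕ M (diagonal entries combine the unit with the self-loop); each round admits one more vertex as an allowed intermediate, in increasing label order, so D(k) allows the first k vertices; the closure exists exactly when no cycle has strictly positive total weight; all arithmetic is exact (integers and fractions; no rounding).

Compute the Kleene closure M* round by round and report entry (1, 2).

D(0):
  [0, -18, -5]
  [-7, 0, -∞]
  [-∞, -1, 0]
D(1):
  [0, -18, -5]
  [-7, 0, -12]
  [-∞, -1, 0]
D(2):
  [0, -18, -5]
  [-7, 0, -12]
  [-8, -1, 0]
D(3):
  [0, -6, -5]
  [-7, 0, -12]
  [-8, -1, 0]
Answer: M*[1][2] = -12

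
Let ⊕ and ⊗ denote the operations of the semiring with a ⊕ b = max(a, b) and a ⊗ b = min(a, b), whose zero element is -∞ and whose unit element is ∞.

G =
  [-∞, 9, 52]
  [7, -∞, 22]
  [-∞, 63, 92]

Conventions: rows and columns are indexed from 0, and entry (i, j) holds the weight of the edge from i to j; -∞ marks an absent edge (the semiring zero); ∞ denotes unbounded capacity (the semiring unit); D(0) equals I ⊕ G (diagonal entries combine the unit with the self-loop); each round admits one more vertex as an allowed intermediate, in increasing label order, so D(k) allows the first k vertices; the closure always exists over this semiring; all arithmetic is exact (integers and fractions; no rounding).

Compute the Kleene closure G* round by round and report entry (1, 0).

D(0):
  [∞, 9, 52]
  [7, ∞, 22]
  [-∞, 63, ∞]
D(1):
  [∞, 9, 52]
  [7, ∞, 22]
  [-∞, 63, ∞]
D(2):
  [∞, 9, 52]
  [7, ∞, 22]
  [7, 63, ∞]
D(3):
  [∞, 52, 52]
  [7, ∞, 22]
  [7, 63, ∞]
Answer: G*[1][0] = 7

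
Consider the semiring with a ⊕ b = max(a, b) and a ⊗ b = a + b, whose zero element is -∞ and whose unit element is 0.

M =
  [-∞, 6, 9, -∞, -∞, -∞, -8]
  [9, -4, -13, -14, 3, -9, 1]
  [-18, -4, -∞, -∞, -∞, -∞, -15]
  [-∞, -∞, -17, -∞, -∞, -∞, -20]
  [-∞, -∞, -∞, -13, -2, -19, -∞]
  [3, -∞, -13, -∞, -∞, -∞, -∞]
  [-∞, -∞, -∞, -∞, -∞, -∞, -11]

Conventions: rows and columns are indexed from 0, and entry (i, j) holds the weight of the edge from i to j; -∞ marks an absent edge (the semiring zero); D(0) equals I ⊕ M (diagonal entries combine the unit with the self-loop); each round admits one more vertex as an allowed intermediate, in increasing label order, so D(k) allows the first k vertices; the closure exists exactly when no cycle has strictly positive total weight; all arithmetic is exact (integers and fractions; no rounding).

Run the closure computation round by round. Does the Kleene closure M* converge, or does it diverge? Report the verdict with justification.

D(0):
  [0, 6, 9, -∞, -∞, -∞, -8]
  [9, 0, -13, -14, 3, -9, 1]
  [-18, -4, 0, -∞, -∞, -∞, -15]
  [-∞, -∞, -17, 0, -∞, -∞, -20]
  [-∞, -∞, -∞, -13, 0, -19, -∞]
  [3, -∞, -13, -∞, -∞, 0, -∞]
  [-∞, -∞, -∞, -∞, -∞, -∞, 0]
Detection: at round 1, diagonal entry (1, 1) turns strictly positive.
Key observation: the cycle 1->0->1 has total weight 9 + 6, which is strictly positive.
Answer: DIVERGES — positive cycle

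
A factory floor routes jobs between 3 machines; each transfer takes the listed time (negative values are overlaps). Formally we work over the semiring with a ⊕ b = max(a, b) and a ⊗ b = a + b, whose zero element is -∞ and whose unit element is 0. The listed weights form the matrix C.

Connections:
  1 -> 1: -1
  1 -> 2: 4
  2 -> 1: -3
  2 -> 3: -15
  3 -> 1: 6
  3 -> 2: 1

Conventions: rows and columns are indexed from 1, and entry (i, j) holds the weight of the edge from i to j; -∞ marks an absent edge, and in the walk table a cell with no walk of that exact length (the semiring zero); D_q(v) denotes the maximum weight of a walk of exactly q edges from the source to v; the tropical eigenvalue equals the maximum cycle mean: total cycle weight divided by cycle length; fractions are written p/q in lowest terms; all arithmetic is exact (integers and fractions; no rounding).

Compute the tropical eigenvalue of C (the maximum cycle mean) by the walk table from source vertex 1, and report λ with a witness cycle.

q=0: [0, -∞, -∞]
q=1: [-1, 4, -∞]
q=2: [1, 3, -11]
q=3: [0, 5, -12]
Optimal cycle mean attained by: cycle 1->2->1, total 4 + (-3), length 2.
Answer: λ = 1/2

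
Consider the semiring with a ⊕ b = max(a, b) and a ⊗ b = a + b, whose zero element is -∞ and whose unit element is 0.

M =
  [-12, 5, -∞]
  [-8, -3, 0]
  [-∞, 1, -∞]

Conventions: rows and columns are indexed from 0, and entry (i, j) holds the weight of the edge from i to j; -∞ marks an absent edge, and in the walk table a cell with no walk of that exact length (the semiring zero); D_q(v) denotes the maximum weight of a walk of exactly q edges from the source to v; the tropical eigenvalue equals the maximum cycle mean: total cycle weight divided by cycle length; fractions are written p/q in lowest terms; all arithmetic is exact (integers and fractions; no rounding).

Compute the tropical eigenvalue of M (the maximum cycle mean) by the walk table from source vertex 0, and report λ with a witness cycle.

q=0: [0, -∞, -∞]
q=1: [-12, 5, -∞]
q=2: [-3, 2, 5]
q=3: [-6, 6, 2]
Optimal cycle mean attained by: cycle 1->2->1, total 0 + 1, length 2.
Answer: λ = 1/2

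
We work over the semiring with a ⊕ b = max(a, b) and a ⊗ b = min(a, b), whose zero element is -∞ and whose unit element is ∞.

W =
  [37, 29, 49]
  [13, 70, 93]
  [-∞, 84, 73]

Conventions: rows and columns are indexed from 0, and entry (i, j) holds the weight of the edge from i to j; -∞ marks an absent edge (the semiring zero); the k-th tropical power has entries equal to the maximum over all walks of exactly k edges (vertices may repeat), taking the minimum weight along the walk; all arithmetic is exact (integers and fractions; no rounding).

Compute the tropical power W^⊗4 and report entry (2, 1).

W^⊗2:
  [37, 49, 49]
  [13, 84, 73]
  [13, 73, 84]
W^⊗3:
  [37, 49, 49]
  [13, 73, 84]
  [13, 84, 73]
W^⊗4:
  [37, 49, 49]
  [13, 84, 73]
  [13, 73, 84]
Key observation: the optimum is the walk 2->1->2->2->1, with weight 84 min 93 min 73 min 84 = 73.
Optimal value attained by: walk 2->1->2->2->1.
Answer: (W^⊗4)[2][1] = 73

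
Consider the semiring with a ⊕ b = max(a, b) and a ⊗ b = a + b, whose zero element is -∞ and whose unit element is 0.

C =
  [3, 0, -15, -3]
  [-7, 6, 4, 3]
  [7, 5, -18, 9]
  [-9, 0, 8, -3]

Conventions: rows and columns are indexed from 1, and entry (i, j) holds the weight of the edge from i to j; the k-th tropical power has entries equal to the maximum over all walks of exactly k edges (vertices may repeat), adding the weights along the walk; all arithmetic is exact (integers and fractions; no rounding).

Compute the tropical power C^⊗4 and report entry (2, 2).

C^⊗2:
  [6, 6, 5, 3]
  [11, 12, 11, 13]
  [10, 11, 17, 8]
  [15, 13, 5, 17]
C^⊗3:
  [12, 12, 11, 14]
  [18, 18, 21, 20]
  [24, 22, 16, 26]
  [18, 19, 25, 16]
C^⊗4:
  [18, 18, 22, 20]
  [28, 26, 28, 30]
  [27, 28, 34, 25]
  [32, 30, 24, 34]
Key observation: the optimum is the walk 2->3->4->3->2, with weight 4 + 9 + 8 + 5 = 26.
Optimal value attained by: walk 2->3->4->3->2.
Answer: (C^⊗4)[2][2] = 26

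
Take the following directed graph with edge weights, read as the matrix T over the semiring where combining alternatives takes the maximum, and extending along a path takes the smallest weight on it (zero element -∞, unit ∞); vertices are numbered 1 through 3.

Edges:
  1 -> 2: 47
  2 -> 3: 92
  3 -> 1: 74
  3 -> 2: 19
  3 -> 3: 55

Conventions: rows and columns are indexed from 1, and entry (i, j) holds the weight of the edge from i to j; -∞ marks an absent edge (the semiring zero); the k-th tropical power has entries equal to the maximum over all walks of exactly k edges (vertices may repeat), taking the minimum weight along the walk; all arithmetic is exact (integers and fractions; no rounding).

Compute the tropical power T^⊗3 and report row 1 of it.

T^⊗2:
  [-∞, -∞, 47]
  [74, 19, 55]
  [55, 47, 55]
T^⊗3:
  [47, 19, 47]
  [55, 47, 55]
  [55, 47, 55]
Answer: row 1 of T^⊗3 = [47, 19, 47]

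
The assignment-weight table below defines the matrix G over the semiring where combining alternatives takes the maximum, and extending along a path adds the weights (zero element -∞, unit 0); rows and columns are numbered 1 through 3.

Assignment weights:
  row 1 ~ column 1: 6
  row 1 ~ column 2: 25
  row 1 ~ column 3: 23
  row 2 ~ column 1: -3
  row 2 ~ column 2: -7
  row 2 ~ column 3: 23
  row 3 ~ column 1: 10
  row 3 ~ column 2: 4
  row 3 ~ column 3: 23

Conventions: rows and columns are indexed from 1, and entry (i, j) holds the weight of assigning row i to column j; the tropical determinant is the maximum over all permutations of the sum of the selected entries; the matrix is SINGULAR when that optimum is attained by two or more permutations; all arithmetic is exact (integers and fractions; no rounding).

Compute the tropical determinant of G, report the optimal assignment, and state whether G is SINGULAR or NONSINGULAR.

σ = (1, 2, 3): 6 + (-7) + 23 = 22
σ = (1, 3, 2): 6 + 23 + 4 = 33
σ = (2, 1, 3): 25 + (-3) + 23 = 45
σ = (2, 3, 1): 25 + 23 + 10 = 58
σ = (3, 1, 2): 23 + (-3) + 4 = 24
σ = (3, 2, 1): 23 + (-7) + 10 = 26
Optimal value attained by: σ = (2, 3, 1).
Answer: det⊕(G) = 58; verdict: NONSINGULAR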